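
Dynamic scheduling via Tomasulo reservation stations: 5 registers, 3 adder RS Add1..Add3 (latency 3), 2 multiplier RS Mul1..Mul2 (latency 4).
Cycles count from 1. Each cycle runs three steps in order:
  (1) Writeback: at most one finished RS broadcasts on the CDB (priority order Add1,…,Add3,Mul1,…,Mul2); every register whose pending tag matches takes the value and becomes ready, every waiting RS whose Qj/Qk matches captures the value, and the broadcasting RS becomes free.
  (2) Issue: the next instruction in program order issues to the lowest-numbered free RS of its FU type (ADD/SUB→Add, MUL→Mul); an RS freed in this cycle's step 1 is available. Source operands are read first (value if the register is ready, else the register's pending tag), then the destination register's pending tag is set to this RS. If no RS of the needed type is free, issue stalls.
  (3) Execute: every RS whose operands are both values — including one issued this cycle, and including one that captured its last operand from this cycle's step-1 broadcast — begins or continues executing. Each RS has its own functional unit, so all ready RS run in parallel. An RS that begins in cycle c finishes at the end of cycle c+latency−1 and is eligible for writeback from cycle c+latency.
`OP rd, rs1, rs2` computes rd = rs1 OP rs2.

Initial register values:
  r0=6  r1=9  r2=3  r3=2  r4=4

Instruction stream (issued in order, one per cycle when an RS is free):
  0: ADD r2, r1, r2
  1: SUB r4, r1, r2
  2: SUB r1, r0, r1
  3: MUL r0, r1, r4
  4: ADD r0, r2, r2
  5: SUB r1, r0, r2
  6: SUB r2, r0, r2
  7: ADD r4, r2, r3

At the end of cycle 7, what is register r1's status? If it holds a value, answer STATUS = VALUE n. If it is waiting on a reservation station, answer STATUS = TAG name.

c1: issue ADD r2<-Add1 | r0:6,r1:9,r2:Add1,r3:2,r4:4
c2: issue SUB r4<-Add2 | r0:6,r1:9,r2:Add1,r3:2,r4:Add2
c3: issue SUB r1<-Add3 | r0:6,r1:Add3,r2:Add1,r3:2,r4:Add2
c4: CDB Add1=12; issue MUL r0<-Mul1 | r0:Mul1,r1:Add3,r2:12,r3:2,r4:Add2
c5: issue ADD r0<-Add1 | r0:Add1,r1:Add3,r2:12,r3:2,r4:Add2
c6: CDB Add3=-3; issue SUB r1<-Add3 | r0:Add1,r1:Add3,r2:12,r3:2,r4:Add2
c7: CDB Add2=-3; issue SUB r2<-Add2 | r0:Add1,r1:Add3,r2:Add2,r3:2,r4:-3

STATUS = TAG Add3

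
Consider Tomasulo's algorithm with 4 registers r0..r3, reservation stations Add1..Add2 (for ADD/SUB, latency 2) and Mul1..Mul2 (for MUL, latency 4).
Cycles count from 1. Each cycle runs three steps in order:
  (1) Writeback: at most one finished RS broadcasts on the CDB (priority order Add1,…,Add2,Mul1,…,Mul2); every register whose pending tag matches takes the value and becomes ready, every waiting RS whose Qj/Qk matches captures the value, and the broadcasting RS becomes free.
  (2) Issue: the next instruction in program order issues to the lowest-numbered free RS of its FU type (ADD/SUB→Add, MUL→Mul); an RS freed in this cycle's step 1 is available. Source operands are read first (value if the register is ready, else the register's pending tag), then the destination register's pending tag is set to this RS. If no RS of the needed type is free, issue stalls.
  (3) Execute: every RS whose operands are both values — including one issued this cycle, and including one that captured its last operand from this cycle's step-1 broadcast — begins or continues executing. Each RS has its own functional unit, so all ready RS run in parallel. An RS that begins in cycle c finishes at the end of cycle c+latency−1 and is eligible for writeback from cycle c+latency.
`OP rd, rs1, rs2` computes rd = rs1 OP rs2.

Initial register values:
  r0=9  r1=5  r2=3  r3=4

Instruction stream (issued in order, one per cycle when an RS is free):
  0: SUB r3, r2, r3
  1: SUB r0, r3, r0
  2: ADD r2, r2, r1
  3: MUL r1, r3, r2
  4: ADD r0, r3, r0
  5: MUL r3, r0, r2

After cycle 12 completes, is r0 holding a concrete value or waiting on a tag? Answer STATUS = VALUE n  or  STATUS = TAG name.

STATUS = VALUE -11

cycle 1: issue SUB r3<-Add1 // r0:9,r1:5,r2:3,r3:Add1
cycle 2: issue SUB r0<-Add2 // r0:Add2,r1:5,r2:3,r3:Add1
cycle 3: CDB Add1=-1; issue ADD r2<-Add1 // r0:Add2,r1:5,r2:Add1,r3:-1
cycle 4: issue MUL r1<-Mul1 // r0:Add2,r1:Mul1,r2:Add1,r3:-1
cycle 5: CDB Add1=8; issue ADD r0<-Add1 // r0:Add1,r1:Mul1,r2:8,r3:-1
cycle 6: CDB Add2=-10; issue MUL r3<-Mul2 // r0:Add1,r1:Mul1,r2:8,r3:Mul2
cycle 7: - // r0:Add1,r1:Mul1,r2:8,r3:Mul2
cycle 8: CDB Add1=-11 // r0:-11,r1:Mul1,r2:8,r3:Mul2
cycle 9: CDB Mul1=-8 // r0:-11,r1:-8,r2:8,r3:Mul2
cycle 10: - // r0:-11,r1:-8,r2:8,r3:Mul2
cycle 11: - // r0:-11,r1:-8,r2:8,r3:Mul2
cycle 12: CDB Mul2=-88 // r0:-11,r1:-8,r2:8,r3:-88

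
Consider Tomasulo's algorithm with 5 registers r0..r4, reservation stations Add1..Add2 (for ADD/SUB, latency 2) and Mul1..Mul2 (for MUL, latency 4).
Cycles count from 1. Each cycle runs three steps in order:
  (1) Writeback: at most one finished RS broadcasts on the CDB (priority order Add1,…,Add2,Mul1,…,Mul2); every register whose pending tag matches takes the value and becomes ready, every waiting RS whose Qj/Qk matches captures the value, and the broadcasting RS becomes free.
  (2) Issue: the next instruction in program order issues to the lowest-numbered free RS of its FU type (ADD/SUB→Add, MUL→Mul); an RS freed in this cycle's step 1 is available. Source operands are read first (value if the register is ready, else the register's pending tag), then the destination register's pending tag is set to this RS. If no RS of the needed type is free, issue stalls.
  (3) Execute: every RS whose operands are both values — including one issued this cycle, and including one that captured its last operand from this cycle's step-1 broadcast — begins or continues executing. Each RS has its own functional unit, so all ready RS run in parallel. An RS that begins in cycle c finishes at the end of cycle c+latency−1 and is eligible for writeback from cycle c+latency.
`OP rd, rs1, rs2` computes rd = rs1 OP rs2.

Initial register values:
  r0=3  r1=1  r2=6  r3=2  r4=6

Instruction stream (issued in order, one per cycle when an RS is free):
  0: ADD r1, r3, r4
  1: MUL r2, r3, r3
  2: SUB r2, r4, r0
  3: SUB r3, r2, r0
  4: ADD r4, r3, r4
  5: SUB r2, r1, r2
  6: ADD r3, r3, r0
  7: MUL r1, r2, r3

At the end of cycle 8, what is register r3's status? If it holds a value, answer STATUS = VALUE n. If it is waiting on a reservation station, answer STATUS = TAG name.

STATUS = VALUE 0

  c1: issue ADD r1<-Add1  regs: r0:3,r1:Add1,r2:6,r3:2,r4:6
  c2: issue MUL r2<-Mul1  regs: r0:3,r1:Add1,r2:Mul1,r3:2,r4:6
  c3: CDB Add1=8; issue SUB r2<-Add1  regs: r0:3,r1:8,r2:Add1,r3:2,r4:6
  c4: issue SUB r3<-Add2  regs: r0:3,r1:8,r2:Add1,r3:Add2,r4:6
  c5: CDB Add1=3; issue ADD r4<-Add1  regs: r0:3,r1:8,r2:3,r3:Add2,r4:Add1
  c6: CDB Mul1=4; stall  regs: r0:3,r1:8,r2:3,r3:Add2,r4:Add1
  c7: CDB Add2=0; issue SUB r2<-Add2  regs: r0:3,r1:8,r2:Add2,r3:0,r4:Add1
  c8: stall  regs: r0:3,r1:8,r2:Add2,r3:0,r4:Add1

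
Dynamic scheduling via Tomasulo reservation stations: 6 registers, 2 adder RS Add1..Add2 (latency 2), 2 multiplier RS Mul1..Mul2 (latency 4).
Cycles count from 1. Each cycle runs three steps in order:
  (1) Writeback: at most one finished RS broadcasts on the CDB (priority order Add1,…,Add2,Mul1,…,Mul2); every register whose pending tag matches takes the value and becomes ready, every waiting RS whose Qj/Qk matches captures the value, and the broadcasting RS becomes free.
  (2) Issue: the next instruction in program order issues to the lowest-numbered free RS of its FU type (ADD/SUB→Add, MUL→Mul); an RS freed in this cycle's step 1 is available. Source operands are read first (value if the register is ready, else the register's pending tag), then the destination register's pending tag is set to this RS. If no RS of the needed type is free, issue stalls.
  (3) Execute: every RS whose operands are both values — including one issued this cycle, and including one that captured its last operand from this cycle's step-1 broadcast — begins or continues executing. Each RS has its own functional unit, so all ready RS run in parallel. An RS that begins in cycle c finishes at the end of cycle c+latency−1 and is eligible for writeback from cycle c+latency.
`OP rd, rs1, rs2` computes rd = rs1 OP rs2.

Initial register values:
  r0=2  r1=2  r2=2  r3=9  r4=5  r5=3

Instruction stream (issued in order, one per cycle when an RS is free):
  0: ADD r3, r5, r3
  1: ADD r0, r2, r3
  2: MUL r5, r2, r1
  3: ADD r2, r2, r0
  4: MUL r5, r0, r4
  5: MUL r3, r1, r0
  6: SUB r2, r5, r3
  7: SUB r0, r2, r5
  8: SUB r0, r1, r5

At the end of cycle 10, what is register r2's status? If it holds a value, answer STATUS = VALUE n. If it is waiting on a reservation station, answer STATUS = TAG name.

c1: issue ADD r3<-Add1 | r0:2,r1:2,r2:2,r3:Add1,r4:5,r5:3
c2: issue ADD r0<-Add2 | r0:Add2,r1:2,r2:2,r3:Add1,r4:5,r5:3
c3: CDB Add1=12; issue MUL r5<-Mul1 | r0:Add2,r1:2,r2:2,r3:12,r4:5,r5:Mul1
c4: issue ADD r2<-Add1 | r0:Add2,r1:2,r2:Add1,r3:12,r4:5,r5:Mul1
c5: CDB Add2=14; issue MUL r5<-Mul2 | r0:14,r1:2,r2:Add1,r3:12,r4:5,r5:Mul2
c6: stall | r0:14,r1:2,r2:Add1,r3:12,r4:5,r5:Mul2
c7: CDB Add1=16; stall | r0:14,r1:2,r2:16,r3:12,r4:5,r5:Mul2
c8: CDB Mul1=4; issue MUL r3<-Mul1 | r0:14,r1:2,r2:16,r3:Mul1,r4:5,r5:Mul2
c9: CDB Mul2=70; issue SUB r2<-Add1 | r0:14,r1:2,r2:Add1,r3:Mul1,r4:5,r5:70
c10: issue SUB r0<-Add2 | r0:Add2,r1:2,r2:Add1,r3:Mul1,r4:5,r5:70

STATUS = TAG Add1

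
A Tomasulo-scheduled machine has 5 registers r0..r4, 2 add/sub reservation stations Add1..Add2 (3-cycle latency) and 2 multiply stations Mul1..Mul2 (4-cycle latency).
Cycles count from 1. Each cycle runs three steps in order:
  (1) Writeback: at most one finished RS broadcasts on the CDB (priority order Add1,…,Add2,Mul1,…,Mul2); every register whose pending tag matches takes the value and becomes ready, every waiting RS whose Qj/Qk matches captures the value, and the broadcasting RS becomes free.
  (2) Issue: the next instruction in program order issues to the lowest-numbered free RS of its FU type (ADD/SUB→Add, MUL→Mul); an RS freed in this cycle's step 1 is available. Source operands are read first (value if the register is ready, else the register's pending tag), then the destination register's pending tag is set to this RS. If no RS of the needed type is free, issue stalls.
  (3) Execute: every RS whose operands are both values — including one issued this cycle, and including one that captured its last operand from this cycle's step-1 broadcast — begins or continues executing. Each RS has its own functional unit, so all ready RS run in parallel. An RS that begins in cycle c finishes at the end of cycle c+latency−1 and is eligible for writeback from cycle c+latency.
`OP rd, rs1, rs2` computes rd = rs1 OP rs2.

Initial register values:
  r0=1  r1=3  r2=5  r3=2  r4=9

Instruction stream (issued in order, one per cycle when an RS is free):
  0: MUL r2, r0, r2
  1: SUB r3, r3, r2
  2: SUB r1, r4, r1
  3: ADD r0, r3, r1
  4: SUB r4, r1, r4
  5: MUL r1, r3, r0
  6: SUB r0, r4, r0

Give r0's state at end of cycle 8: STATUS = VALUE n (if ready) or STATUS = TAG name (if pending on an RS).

c1: issue MUL r2<-Mul1 | r0:1,r1:3,r2:Mul1,r3:2,r4:9
c2: issue SUB r3<-Add1 | r0:1,r1:3,r2:Mul1,r3:Add1,r4:9
c3: issue SUB r1<-Add2 | r0:1,r1:Add2,r2:Mul1,r3:Add1,r4:9
c4: stall | r0:1,r1:Add2,r2:Mul1,r3:Add1,r4:9
c5: CDB Mul1=5; stall | r0:1,r1:Add2,r2:5,r3:Add1,r4:9
c6: CDB Add2=6; issue ADD r0<-Add2 | r0:Add2,r1:6,r2:5,r3:Add1,r4:9
c7: stall | r0:Add2,r1:6,r2:5,r3:Add1,r4:9
c8: CDB Add1=-3; issue SUB r4<-Add1 | r0:Add2,r1:6,r2:5,r3:-3,r4:Add1

STATUS = TAG Add2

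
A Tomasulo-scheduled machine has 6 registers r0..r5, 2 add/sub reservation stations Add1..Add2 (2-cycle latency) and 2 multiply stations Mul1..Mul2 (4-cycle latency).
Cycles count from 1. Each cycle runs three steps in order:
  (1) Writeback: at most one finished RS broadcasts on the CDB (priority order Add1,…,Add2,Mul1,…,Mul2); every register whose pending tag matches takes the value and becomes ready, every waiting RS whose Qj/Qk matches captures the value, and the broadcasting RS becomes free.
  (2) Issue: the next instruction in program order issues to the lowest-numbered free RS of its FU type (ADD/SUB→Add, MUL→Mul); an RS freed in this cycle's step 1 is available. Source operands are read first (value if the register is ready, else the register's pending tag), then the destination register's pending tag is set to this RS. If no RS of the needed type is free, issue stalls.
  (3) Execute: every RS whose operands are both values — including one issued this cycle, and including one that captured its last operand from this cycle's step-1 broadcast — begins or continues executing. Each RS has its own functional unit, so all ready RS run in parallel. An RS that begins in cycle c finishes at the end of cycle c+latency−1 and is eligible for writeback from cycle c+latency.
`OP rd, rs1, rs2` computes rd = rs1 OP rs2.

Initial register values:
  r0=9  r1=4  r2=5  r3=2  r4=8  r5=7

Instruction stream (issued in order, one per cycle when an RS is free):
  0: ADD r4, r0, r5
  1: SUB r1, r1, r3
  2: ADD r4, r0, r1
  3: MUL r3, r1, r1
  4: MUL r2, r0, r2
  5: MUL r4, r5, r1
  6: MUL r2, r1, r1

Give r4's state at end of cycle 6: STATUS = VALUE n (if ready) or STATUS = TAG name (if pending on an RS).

STATUS = VALUE 11

c1: issue ADD r4<-Add1 | r0:9,r1:4,r2:5,r3:2,r4:Add1,r5:7
c2: issue SUB r1<-Add2 | r0:9,r1:Add2,r2:5,r3:2,r4:Add1,r5:7
c3: CDB Add1=16; issue ADD r4<-Add1 | r0:9,r1:Add2,r2:5,r3:2,r4:Add1,r5:7
c4: CDB Add2=2; issue MUL r3<-Mul1 | r0:9,r1:2,r2:5,r3:Mul1,r4:Add1,r5:7
c5: issue MUL r2<-Mul2 | r0:9,r1:2,r2:Mul2,r3:Mul1,r4:Add1,r5:7
c6: CDB Add1=11; stall | r0:9,r1:2,r2:Mul2,r3:Mul1,r4:11,r5:7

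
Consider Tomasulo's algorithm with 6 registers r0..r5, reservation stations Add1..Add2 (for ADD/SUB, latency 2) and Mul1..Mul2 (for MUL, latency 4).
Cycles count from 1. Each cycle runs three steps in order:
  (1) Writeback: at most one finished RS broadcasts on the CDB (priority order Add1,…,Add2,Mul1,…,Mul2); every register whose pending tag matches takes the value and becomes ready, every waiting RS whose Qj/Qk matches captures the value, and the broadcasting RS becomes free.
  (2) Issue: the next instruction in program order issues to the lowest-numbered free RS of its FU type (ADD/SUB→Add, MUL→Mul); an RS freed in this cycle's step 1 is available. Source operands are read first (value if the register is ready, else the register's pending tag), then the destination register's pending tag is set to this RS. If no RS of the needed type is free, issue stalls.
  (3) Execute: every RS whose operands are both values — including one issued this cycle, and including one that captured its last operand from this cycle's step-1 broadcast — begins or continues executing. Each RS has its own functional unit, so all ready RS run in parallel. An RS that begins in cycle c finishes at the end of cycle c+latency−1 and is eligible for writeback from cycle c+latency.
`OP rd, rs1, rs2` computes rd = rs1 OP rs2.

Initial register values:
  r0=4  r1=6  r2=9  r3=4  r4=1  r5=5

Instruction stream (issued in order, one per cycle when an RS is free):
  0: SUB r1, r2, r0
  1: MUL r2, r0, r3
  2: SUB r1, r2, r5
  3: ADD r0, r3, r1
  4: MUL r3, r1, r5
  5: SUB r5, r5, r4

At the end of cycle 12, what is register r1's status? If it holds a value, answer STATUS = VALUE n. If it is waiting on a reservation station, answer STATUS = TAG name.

STATUS = VALUE 11

  c1: issue SUB r1<-Add1  regs: r0:4,r1:Add1,r2:9,r3:4,r4:1,r5:5
  c2: issue MUL r2<-Mul1  regs: r0:4,r1:Add1,r2:Mul1,r3:4,r4:1,r5:5
  c3: CDB Add1=5; issue SUB r1<-Add1  regs: r0:4,r1:Add1,r2:Mul1,r3:4,r4:1,r5:5
  c4: issue ADD r0<-Add2  regs: r0:Add2,r1:Add1,r2:Mul1,r3:4,r4:1,r5:5
  c5: issue MUL r3<-Mul2  regs: r0:Add2,r1:Add1,r2:Mul1,r3:Mul2,r4:1,r5:5
  c6: CDB Mul1=16; stall  regs: r0:Add2,r1:Add1,r2:16,r3:Mul2,r4:1,r5:5
  c7: stall  regs: r0:Add2,r1:Add1,r2:16,r3:Mul2,r4:1,r5:5
  c8: CDB Add1=11; issue SUB r5<-Add1  regs: r0:Add2,r1:11,r2:16,r3:Mul2,r4:1,r5:Add1
  c9: -  regs: r0:Add2,r1:11,r2:16,r3:Mul2,r4:1,r5:Add1
  c10: CDB Add1=4  regs: r0:Add2,r1:11,r2:16,r3:Mul2,r4:1,r5:4
  c11: CDB Add2=15  regs: r0:15,r1:11,r2:16,r3:Mul2,r4:1,r5:4
  c12: CDB Mul2=55  regs: r0:15,r1:11,r2:16,r3:55,r4:1,r5:4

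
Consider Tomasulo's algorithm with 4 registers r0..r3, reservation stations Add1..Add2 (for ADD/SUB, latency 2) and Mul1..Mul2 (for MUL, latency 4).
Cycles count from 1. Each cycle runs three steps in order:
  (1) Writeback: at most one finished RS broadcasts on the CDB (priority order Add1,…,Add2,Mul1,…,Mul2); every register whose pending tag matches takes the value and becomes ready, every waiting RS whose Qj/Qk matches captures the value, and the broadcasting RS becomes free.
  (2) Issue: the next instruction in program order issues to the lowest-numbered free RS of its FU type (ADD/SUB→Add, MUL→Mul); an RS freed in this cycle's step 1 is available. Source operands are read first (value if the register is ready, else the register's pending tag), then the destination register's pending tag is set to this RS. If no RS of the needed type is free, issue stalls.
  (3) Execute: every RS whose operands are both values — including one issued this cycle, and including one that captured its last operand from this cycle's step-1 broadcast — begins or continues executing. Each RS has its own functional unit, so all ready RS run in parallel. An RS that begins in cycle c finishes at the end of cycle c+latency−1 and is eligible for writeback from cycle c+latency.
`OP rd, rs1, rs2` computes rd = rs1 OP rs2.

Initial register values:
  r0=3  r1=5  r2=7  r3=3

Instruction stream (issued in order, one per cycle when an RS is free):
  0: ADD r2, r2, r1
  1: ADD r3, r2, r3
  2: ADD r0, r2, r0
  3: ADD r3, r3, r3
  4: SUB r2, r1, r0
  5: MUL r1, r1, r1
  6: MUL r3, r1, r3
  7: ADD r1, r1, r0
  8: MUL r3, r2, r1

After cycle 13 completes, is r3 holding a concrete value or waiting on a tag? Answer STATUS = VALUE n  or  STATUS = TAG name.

cycle 1: issue ADD r2<-Add1 // r0:3,r1:5,r2:Add1,r3:3
cycle 2: issue ADD r3<-Add2 // r0:3,r1:5,r2:Add1,r3:Add2
cycle 3: CDB Add1=12; issue ADD r0<-Add1 // r0:Add1,r1:5,r2:12,r3:Add2
cycle 4: stall // r0:Add1,r1:5,r2:12,r3:Add2
cycle 5: CDB Add1=15; issue ADD r3<-Add1 // r0:15,r1:5,r2:12,r3:Add1
cycle 6: CDB Add2=15; issue SUB r2<-Add2 // r0:15,r1:5,r2:Add2,r3:Add1
cycle 7: issue MUL r1<-Mul1 // r0:15,r1:Mul1,r2:Add2,r3:Add1
cycle 8: CDB Add1=30; issue MUL r3<-Mul2 // r0:15,r1:Mul1,r2:Add2,r3:Mul2
cycle 9: CDB Add2=-10; issue ADD r1<-Add1 // r0:15,r1:Add1,r2:-10,r3:Mul2
cycle 10: stall // r0:15,r1:Add1,r2:-10,r3:Mul2
cycle 11: CDB Mul1=25; issue MUL r3<-Mul1 // r0:15,r1:Add1,r2:-10,r3:Mul1
cycle 12: - // r0:15,r1:Add1,r2:-10,r3:Mul1
cycle 13: CDB Add1=40 // r0:15,r1:40,r2:-10,r3:Mul1

STATUS = TAG Mul1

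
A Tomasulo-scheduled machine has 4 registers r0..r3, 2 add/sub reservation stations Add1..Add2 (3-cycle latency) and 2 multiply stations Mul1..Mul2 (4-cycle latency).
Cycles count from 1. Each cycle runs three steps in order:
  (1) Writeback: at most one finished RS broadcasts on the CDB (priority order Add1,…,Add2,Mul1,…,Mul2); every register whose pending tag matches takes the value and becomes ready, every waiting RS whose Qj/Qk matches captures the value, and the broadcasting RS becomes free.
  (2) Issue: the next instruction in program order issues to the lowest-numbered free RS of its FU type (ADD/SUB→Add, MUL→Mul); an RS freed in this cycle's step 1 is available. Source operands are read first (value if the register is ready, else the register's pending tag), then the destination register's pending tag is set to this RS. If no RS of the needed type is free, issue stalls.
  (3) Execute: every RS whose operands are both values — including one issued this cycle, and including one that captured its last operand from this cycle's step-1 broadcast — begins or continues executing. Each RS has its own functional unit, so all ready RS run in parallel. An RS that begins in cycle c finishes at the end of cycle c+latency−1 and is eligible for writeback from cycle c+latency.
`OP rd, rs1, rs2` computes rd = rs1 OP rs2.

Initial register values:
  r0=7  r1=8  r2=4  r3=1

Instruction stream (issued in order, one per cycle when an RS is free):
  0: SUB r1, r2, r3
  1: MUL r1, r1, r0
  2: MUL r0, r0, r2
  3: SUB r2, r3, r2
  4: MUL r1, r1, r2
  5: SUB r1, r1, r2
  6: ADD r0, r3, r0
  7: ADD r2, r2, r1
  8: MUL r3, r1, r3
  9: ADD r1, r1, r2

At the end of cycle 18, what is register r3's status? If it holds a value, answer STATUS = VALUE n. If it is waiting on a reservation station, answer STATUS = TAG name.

STATUS = TAG Mul1

cycle 1: issue SUB r1<-Add1 // r0:7,r1:Add1,r2:4,r3:1
cycle 2: issue MUL r1<-Mul1 // r0:7,r1:Mul1,r2:4,r3:1
cycle 3: issue MUL r0<-Mul2 // r0:Mul2,r1:Mul1,r2:4,r3:1
cycle 4: CDB Add1=3; issue SUB r2<-Add1 // r0:Mul2,r1:Mul1,r2:Add1,r3:1
cycle 5: stall // r0:Mul2,r1:Mul1,r2:Add1,r3:1
cycle 6: stall // r0:Mul2,r1:Mul1,r2:Add1,r3:1
cycle 7: CDB Add1=-3; stall // r0:Mul2,r1:Mul1,r2:-3,r3:1
cycle 8: CDB Mul1=21; issue MUL r1<-Mul1 // r0:Mul2,r1:Mul1,r2:-3,r3:1
cycle 9: CDB Mul2=28; issue SUB r1<-Add1 // r0:28,r1:Add1,r2:-3,r3:1
cycle 10: issue ADD r0<-Add2 // r0:Add2,r1:Add1,r2:-3,r3:1
cycle 11: stall // r0:Add2,r1:Add1,r2:-3,r3:1
cycle 12: CDB Mul1=-63; stall // r0:Add2,r1:Add1,r2:-3,r3:1
cycle 13: CDB Add2=29; issue ADD r2<-Add2 // r0:29,r1:Add1,r2:Add2,r3:1
cycle 14: issue MUL r3<-Mul1 // r0:29,r1:Add1,r2:Add2,r3:Mul1
cycle 15: CDB Add1=-60; issue ADD r1<-Add1 // r0:29,r1:Add1,r2:Add2,r3:Mul1
cycle 16: - // r0:29,r1:Add1,r2:Add2,r3:Mul1
cycle 17: - // r0:29,r1:Add1,r2:Add2,r3:Mul1
cycle 18: CDB Add2=-63 // r0:29,r1:Add1,r2:-63,r3:Mul1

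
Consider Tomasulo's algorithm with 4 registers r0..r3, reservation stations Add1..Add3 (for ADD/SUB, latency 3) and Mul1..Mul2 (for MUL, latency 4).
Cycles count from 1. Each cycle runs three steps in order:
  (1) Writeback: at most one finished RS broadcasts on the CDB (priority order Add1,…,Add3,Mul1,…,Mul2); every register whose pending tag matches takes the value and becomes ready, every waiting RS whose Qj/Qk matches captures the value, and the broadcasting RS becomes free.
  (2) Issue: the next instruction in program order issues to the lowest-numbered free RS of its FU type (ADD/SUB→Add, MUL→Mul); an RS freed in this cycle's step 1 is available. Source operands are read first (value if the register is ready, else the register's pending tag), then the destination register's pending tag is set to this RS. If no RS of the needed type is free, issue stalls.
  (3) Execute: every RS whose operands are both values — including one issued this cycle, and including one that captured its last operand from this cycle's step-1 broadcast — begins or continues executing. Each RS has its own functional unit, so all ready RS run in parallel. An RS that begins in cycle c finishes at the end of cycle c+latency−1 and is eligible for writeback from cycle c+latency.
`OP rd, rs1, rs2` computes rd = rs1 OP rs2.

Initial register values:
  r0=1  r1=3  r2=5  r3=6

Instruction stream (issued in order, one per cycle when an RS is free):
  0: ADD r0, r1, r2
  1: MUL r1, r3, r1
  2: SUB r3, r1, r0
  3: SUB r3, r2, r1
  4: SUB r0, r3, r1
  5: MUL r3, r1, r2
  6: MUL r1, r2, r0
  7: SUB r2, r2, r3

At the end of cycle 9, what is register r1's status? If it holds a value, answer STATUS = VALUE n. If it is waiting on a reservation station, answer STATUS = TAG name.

STATUS = TAG Mul2

  c1: issue ADD r0<-Add1  regs: r0:Add1,r1:3,r2:5,r3:6
  c2: issue MUL r1<-Mul1  regs: r0:Add1,r1:Mul1,r2:5,r3:6
  c3: issue SUB r3<-Add2  regs: r0:Add1,r1:Mul1,r2:5,r3:Add2
  c4: CDB Add1=8; issue SUB r3<-Add1  regs: r0:8,r1:Mul1,r2:5,r3:Add1
  c5: issue SUB r0<-Add3  regs: r0:Add3,r1:Mul1,r2:5,r3:Add1
  c6: CDB Mul1=18; issue MUL r3<-Mul1  regs: r0:Add3,r1:18,r2:5,r3:Mul1
  c7: issue MUL r1<-Mul2  regs: r0:Add3,r1:Mul2,r2:5,r3:Mul1
  c8: stall  regs: r0:Add3,r1:Mul2,r2:5,r3:Mul1
  c9: CDB Add1=-13; issue SUB r2<-Add1  regs: r0:Add3,r1:Mul2,r2:Add1,r3:Mul1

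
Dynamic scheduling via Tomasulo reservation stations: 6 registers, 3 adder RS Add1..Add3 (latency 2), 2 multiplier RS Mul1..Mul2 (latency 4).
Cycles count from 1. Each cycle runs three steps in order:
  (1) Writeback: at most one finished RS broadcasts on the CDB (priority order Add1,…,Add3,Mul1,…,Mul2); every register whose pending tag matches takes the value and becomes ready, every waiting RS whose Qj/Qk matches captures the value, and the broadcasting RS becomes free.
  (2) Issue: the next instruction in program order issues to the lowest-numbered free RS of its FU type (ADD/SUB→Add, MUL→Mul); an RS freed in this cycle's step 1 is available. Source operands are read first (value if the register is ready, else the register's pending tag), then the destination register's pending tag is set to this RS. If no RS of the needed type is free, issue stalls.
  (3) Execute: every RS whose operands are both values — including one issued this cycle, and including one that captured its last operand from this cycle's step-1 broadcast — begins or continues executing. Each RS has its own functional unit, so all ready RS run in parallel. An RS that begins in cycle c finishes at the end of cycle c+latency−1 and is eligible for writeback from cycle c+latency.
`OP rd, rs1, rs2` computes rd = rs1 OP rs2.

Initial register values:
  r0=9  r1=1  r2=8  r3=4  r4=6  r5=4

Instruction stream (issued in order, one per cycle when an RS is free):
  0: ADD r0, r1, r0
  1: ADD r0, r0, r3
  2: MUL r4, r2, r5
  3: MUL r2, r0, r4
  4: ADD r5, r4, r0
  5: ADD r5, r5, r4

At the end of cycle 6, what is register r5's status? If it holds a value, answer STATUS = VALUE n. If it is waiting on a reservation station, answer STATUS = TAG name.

  c1: issue ADD r0<-Add1  regs: r0:Add1,r1:1,r2:8,r3:4,r4:6,r5:4
  c2: issue ADD r0<-Add2  regs: r0:Add2,r1:1,r2:8,r3:4,r4:6,r5:4
  c3: CDB Add1=10; issue MUL r4<-Mul1  regs: r0:Add2,r1:1,r2:8,r3:4,r4:Mul1,r5:4
  c4: issue MUL r2<-Mul2  regs: r0:Add2,r1:1,r2:Mul2,r3:4,r4:Mul1,r5:4
  c5: CDB Add2=14; issue ADD r5<-Add1  regs: r0:14,r1:1,r2:Mul2,r3:4,r4:Mul1,r5:Add1
  c6: issue ADD r5<-Add2  regs: r0:14,r1:1,r2:Mul2,r3:4,r4:Mul1,r5:Add2

STATUS = TAG Add2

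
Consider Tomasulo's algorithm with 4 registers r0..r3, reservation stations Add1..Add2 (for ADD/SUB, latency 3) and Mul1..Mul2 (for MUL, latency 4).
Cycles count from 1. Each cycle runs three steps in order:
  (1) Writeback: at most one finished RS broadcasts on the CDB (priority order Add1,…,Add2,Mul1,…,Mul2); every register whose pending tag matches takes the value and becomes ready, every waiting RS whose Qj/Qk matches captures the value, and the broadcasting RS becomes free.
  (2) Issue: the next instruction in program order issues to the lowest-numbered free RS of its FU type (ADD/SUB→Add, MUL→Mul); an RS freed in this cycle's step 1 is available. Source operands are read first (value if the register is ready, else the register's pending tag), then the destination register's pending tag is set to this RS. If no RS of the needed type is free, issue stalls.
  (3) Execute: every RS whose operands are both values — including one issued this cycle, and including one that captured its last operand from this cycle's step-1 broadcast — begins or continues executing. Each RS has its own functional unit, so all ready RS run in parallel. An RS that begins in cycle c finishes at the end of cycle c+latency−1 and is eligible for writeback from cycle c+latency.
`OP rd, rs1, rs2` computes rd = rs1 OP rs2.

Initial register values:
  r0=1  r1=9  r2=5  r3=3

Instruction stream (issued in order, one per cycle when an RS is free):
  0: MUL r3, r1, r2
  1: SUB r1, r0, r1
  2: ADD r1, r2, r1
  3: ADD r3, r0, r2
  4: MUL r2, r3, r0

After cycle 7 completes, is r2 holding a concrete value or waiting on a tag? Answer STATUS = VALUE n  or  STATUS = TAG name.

STATUS = TAG Mul1

c1: issue MUL r3<-Mul1 | r0:1,r1:9,r2:5,r3:Mul1
c2: issue SUB r1<-Add1 | r0:1,r1:Add1,r2:5,r3:Mul1
c3: issue ADD r1<-Add2 | r0:1,r1:Add2,r2:5,r3:Mul1
c4: stall | r0:1,r1:Add2,r2:5,r3:Mul1
c5: CDB Add1=-8; issue ADD r3<-Add1 | r0:1,r1:Add2,r2:5,r3:Add1
c6: CDB Mul1=45; issue MUL r2<-Mul1 | r0:1,r1:Add2,r2:Mul1,r3:Add1
c7: - | r0:1,r1:Add2,r2:Mul1,r3:Add1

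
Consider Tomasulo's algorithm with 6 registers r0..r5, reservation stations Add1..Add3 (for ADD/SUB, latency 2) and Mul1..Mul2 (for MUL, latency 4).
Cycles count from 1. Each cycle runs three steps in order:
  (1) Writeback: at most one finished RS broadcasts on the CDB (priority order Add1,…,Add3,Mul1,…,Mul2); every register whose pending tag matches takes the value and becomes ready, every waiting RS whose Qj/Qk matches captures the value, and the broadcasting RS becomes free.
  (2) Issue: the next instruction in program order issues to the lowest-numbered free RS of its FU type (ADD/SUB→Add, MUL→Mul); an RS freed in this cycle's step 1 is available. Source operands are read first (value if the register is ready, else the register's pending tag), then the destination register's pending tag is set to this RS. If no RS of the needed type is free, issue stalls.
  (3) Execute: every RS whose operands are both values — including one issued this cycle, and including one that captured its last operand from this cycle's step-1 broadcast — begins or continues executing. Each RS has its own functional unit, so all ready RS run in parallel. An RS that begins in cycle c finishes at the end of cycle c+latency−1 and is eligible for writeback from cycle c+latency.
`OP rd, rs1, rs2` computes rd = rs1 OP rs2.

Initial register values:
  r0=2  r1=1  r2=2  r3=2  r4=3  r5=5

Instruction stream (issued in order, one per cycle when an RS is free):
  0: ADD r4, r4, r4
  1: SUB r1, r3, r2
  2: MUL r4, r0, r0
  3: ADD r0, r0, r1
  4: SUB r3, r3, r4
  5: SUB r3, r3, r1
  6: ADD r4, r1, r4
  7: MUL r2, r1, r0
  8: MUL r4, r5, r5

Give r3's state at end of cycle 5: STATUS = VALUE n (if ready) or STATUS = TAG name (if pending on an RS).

STATUS = TAG Add2

c1: issue ADD r4<-Add1 | r0:2,r1:1,r2:2,r3:2,r4:Add1,r5:5
c2: issue SUB r1<-Add2 | r0:2,r1:Add2,r2:2,r3:2,r4:Add1,r5:5
c3: CDB Add1=6; issue MUL r4<-Mul1 | r0:2,r1:Add2,r2:2,r3:2,r4:Mul1,r5:5
c4: CDB Add2=0; issue ADD r0<-Add1 | r0:Add1,r1:0,r2:2,r3:2,r4:Mul1,r5:5
c5: issue SUB r3<-Add2 | r0:Add1,r1:0,r2:2,r3:Add2,r4:Mul1,r5:5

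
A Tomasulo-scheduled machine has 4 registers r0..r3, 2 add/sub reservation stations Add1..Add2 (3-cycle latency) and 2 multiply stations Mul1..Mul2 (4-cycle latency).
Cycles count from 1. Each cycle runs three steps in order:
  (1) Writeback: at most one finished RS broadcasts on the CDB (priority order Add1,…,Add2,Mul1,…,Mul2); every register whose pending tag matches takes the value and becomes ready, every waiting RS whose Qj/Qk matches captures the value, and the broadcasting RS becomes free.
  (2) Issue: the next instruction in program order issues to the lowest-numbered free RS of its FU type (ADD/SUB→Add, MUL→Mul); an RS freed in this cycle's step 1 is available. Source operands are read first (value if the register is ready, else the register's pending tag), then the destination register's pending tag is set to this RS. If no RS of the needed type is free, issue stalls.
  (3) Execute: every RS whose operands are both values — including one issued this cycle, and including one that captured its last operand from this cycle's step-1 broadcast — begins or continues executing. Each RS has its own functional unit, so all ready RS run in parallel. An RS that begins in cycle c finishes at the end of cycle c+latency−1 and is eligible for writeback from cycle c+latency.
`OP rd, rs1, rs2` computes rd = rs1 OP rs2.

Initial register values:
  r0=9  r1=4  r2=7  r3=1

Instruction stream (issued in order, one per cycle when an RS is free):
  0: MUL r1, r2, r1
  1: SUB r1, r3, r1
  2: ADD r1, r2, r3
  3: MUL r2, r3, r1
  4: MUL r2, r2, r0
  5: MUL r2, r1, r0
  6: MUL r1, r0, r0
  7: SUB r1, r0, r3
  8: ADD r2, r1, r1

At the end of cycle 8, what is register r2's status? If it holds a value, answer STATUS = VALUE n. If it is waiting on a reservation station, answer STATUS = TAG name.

cycle 1: issue MUL r1<-Mul1 // r0:9,r1:Mul1,r2:7,r3:1
cycle 2: issue SUB r1<-Add1 // r0:9,r1:Add1,r2:7,r3:1
cycle 3: issue ADD r1<-Add2 // r0:9,r1:Add2,r2:7,r3:1
cycle 4: issue MUL r2<-Mul2 // r0:9,r1:Add2,r2:Mul2,r3:1
cycle 5: CDB Mul1=28; issue MUL r2<-Mul1 // r0:9,r1:Add2,r2:Mul1,r3:1
cycle 6: CDB Add2=8; stall // r0:9,r1:8,r2:Mul1,r3:1
cycle 7: stall // r0:9,r1:8,r2:Mul1,r3:1
cycle 8: CDB Add1=-27; stall // r0:9,r1:8,r2:Mul1,r3:1

STATUS = TAG Mul1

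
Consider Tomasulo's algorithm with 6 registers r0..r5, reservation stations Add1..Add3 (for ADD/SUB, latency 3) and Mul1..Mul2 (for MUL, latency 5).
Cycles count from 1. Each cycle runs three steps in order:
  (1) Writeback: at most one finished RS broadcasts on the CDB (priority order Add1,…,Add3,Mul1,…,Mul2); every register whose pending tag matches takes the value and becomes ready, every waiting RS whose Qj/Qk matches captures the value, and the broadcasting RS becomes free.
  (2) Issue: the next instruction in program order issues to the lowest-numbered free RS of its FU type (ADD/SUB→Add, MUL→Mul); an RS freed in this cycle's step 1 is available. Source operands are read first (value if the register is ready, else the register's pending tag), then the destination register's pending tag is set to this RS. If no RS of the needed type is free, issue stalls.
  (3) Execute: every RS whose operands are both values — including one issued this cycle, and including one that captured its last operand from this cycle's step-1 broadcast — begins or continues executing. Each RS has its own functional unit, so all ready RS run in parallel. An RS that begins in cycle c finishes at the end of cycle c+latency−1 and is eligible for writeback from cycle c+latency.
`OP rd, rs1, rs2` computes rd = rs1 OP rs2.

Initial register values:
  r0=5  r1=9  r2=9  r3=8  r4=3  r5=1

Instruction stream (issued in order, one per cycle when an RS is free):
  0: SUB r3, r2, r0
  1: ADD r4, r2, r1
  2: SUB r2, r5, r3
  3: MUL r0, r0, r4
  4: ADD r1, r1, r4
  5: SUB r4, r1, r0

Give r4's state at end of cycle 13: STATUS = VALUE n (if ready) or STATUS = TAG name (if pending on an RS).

cycle 1: issue SUB r3<-Add1 // r0:5,r1:9,r2:9,r3:Add1,r4:3,r5:1
cycle 2: issue ADD r4<-Add2 // r0:5,r1:9,r2:9,r3:Add1,r4:Add2,r5:1
cycle 3: issue SUB r2<-Add3 // r0:5,r1:9,r2:Add3,r3:Add1,r4:Add2,r5:1
cycle 4: CDB Add1=4; issue MUL r0<-Mul1 // r0:Mul1,r1:9,r2:Add3,r3:4,r4:Add2,r5:1
cycle 5: CDB Add2=18; issue ADD r1<-Add1 // r0:Mul1,r1:Add1,r2:Add3,r3:4,r4:18,r5:1
cycle 6: issue SUB r4<-Add2 // r0:Mul1,r1:Add1,r2:Add3,r3:4,r4:Add2,r5:1
cycle 7: CDB Add3=-3 // r0:Mul1,r1:Add1,r2:-3,r3:4,r4:Add2,r5:1
cycle 8: CDB Add1=27 // r0:Mul1,r1:27,r2:-3,r3:4,r4:Add2,r5:1
cycle 9: - // r0:Mul1,r1:27,r2:-3,r3:4,r4:Add2,r5:1
cycle 10: CDB Mul1=90 // r0:90,r1:27,r2:-3,r3:4,r4:Add2,r5:1
cycle 11: - // r0:90,r1:27,r2:-3,r3:4,r4:Add2,r5:1
cycle 12: - // r0:90,r1:27,r2:-3,r3:4,r4:Add2,r5:1
cycle 13: CDB Add2=-63 // r0:90,r1:27,r2:-3,r3:4,r4:-63,r5:1

STATUS = VALUE -63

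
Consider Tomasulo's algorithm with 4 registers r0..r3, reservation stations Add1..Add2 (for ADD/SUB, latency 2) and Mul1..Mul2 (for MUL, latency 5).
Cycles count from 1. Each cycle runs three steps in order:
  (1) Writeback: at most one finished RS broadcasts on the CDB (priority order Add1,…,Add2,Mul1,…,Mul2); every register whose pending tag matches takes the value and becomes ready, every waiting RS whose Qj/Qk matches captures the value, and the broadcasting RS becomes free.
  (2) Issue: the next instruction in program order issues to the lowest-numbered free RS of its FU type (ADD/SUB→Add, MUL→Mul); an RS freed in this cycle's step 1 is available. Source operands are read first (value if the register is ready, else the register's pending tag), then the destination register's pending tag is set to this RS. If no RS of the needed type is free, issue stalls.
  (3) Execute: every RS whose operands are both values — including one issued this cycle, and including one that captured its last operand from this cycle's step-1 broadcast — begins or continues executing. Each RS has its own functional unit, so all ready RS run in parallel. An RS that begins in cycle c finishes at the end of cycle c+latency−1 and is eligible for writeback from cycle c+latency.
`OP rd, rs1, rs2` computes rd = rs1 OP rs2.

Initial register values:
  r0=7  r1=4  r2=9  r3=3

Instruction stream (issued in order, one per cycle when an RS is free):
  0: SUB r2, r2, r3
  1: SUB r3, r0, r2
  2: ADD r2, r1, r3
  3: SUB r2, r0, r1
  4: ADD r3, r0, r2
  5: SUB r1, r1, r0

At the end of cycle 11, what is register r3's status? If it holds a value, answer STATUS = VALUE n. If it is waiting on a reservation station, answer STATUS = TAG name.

STATUS = VALUE 10

cycle 1: issue SUB r2<-Add1 // r0:7,r1:4,r2:Add1,r3:3
cycle 2: issue SUB r3<-Add2 // r0:7,r1:4,r2:Add1,r3:Add2
cycle 3: CDB Add1=6; issue ADD r2<-Add1 // r0:7,r1:4,r2:Add1,r3:Add2
cycle 4: stall // r0:7,r1:4,r2:Add1,r3:Add2
cycle 5: CDB Add2=1; issue SUB r2<-Add2 // r0:7,r1:4,r2:Add2,r3:1
cycle 6: stall // r0:7,r1:4,r2:Add2,r3:1
cycle 7: CDB Add1=5; issue ADD r3<-Add1 // r0:7,r1:4,r2:Add2,r3:Add1
cycle 8: CDB Add2=3; issue SUB r1<-Add2 // r0:7,r1:Add2,r2:3,r3:Add1
cycle 9: - // r0:7,r1:Add2,r2:3,r3:Add1
cycle 10: CDB Add1=10 // r0:7,r1:Add2,r2:3,r3:10
cycle 11: CDB Add2=-3 // r0:7,r1:-3,r2:3,r3:10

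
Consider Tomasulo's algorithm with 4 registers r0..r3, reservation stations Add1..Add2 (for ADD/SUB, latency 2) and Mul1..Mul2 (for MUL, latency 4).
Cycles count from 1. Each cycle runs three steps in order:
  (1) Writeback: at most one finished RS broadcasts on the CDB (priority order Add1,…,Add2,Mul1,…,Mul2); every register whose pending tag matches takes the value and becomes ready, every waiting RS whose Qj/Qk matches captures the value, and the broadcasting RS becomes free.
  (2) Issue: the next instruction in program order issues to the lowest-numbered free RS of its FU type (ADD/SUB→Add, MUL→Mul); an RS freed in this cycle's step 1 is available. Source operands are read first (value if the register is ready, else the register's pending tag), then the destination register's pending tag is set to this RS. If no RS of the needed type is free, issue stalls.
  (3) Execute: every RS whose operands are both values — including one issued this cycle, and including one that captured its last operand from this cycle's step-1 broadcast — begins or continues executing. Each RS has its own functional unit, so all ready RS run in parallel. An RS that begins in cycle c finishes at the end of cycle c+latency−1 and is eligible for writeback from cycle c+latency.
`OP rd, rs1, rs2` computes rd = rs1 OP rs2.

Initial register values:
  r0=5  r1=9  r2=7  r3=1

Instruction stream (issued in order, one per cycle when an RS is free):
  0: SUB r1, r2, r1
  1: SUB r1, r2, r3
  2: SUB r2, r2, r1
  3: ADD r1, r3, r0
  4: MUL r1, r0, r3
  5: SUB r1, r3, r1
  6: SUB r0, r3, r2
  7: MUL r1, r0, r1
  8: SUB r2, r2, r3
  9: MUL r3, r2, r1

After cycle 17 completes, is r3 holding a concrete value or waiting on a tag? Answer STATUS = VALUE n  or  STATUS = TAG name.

STATUS = TAG Mul1

  c1: issue SUB r1<-Add1  regs: r0:5,r1:Add1,r2:7,r3:1
  c2: issue SUB r1<-Add2  regs: r0:5,r1:Add2,r2:7,r3:1
  c3: CDB Add1=-2; issue SUB r2<-Add1  regs: r0:5,r1:Add2,r2:Add1,r3:1
  c4: CDB Add2=6; issue ADD r1<-Add2  regs: r0:5,r1:Add2,r2:Add1,r3:1
  c5: issue MUL r1<-Mul1  regs: r0:5,r1:Mul1,r2:Add1,r3:1
  c6: CDB Add1=1; issue SUB r1<-Add1  regs: r0:5,r1:Add1,r2:1,r3:1
  c7: CDB Add2=6; issue SUB r0<-Add2  regs: r0:Add2,r1:Add1,r2:1,r3:1
  c8: issue MUL r1<-Mul2  regs: r0:Add2,r1:Mul2,r2:1,r3:1
  c9: CDB Add2=0; issue SUB r2<-Add2  regs: r0:0,r1:Mul2,r2:Add2,r3:1
  c10: CDB Mul1=5; issue MUL r3<-Mul1  regs: r0:0,r1:Mul2,r2:Add2,r3:Mul1
  c11: CDB Add2=0  regs: r0:0,r1:Mul2,r2:0,r3:Mul1
  c12: CDB Add1=-4  regs: r0:0,r1:Mul2,r2:0,r3:Mul1
  c13: -  regs: r0:0,r1:Mul2,r2:0,r3:Mul1
  c14: -  regs: r0:0,r1:Mul2,r2:0,r3:Mul1
  c15: -  regs: r0:0,r1:Mul2,r2:0,r3:Mul1
  c16: CDB Mul2=0  regs: r0:0,r1:0,r2:0,r3:Mul1
  c17: -  regs: r0:0,r1:0,r2:0,r3:Mul1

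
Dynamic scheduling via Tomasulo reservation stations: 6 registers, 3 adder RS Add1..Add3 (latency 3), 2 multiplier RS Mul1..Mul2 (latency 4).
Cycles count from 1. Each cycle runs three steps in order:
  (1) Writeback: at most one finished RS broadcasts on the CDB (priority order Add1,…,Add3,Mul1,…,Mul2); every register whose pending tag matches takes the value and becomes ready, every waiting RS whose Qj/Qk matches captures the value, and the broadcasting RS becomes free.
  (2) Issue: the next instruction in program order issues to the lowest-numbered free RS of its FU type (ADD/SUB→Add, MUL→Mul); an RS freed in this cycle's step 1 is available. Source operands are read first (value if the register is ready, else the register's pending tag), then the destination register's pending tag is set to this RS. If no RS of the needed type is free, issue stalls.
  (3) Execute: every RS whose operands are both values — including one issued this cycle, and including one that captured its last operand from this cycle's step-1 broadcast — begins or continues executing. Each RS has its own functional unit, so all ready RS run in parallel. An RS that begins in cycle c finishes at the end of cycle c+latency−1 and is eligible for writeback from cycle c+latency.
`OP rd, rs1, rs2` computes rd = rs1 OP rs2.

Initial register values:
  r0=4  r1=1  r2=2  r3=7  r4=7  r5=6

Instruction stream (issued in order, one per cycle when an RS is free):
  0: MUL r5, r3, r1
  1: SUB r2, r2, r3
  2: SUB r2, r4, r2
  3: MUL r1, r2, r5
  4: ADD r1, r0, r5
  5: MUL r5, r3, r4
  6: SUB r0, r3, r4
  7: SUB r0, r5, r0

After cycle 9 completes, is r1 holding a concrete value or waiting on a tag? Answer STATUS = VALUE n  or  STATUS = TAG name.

STATUS = VALUE 11

c1: issue MUL r5<-Mul1 | r0:4,r1:1,r2:2,r3:7,r4:7,r5:Mul1
c2: issue SUB r2<-Add1 | r0:4,r1:1,r2:Add1,r3:7,r4:7,r5:Mul1
c3: issue SUB r2<-Add2 | r0:4,r1:1,r2:Add2,r3:7,r4:7,r5:Mul1
c4: issue MUL r1<-Mul2 | r0:4,r1:Mul2,r2:Add2,r3:7,r4:7,r5:Mul1
c5: CDB Add1=-5; issue ADD r1<-Add1 | r0:4,r1:Add1,r2:Add2,r3:7,r4:7,r5:Mul1
c6: CDB Mul1=7; issue MUL r5<-Mul1 | r0:4,r1:Add1,r2:Add2,r3:7,r4:7,r5:Mul1
c7: issue SUB r0<-Add3 | r0:Add3,r1:Add1,r2:Add2,r3:7,r4:7,r5:Mul1
c8: CDB Add2=12; issue SUB r0<-Add2 | r0:Add2,r1:Add1,r2:12,r3:7,r4:7,r5:Mul1
c9: CDB Add1=11 | r0:Add2,r1:11,r2:12,r3:7,r4:7,r5:Mul1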